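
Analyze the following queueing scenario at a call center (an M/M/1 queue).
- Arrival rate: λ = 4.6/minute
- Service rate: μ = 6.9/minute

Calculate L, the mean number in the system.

ρ = λ/μ = 4.6/6.9 = 0.6667
For M/M/1: L = λ/(μ-λ)
L = 4.6/(6.9-4.6) = 4.6/2.30
L = 2.0000 calls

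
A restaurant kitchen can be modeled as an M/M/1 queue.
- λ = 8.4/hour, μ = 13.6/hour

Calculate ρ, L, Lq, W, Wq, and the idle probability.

Step 1: ρ = λ/μ = 8.4/13.6 = 0.6176
Step 2: L = λ/(μ-λ) = 8.4/5.20 = 1.6154
Step 3: Lq = λ²/(μ(μ-λ)) = 70.56/(13.6×5.20) = 0.9977
Step 4: W = 1/(μ-λ) = 1/5.20 = 0.19231
Step 5: Wq = λ/(μ(μ-λ)) = 8.4/(13.6×5.20) = 0.1188
Step 6: P(0) = 1-ρ = 0.3824
Verify: L = λW = 8.4×0.19231 = 1.6154 ✔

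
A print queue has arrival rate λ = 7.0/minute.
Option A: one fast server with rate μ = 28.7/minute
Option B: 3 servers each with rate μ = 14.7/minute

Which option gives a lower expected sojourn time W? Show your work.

Option A: single server μ = 28.7 (M/M/1)
  ρ_A = 7.0/28.7 = 0.2439
  W_A = 1/(μ-λ) = 1/(28.7-7.0) = 1/21.70 = 0.04608

Option B: 3 servers μ = 14.7 (M/M/3)
  ρ_B = λ/(cμ) = 7.0/(3×14.7) = 0.1587
  Offered load a = λ/μ = cρ = 7.0/14.7 = 0.4762
  P₀ = [ Σₙ₌₀^2 aⁿ/n! + a^3/(3!(1-ρ)) ]⁻¹
  Σ = a^0/0! + a^1/1! + a^2/2! = 1.0000 + 0.4762 + 0.1134 = 1.5896
  a^3/(3!(1-ρ)) = 0.10798/(6 × 0.84127) = 0.02139
  P₀ = 1/(1.5896 + 0.02139) = 0.6207
  Lq = P₀·a^3·ρ / (3!(1-ρ)²) = 0.62075 × 0.10798 × 0.15873 / (6 × 0.70773) = 0.002506
  Wq_B = Lq/λ = 0.0025055/7.0 = 0.0003579
  W_B = Wq_B + 1/μ = 0.0003579 + 0.06803 = 0.06839

Since W_A = 0.04608 < W_B = 0.06839, Option A (single fast server) has the shorter time in system.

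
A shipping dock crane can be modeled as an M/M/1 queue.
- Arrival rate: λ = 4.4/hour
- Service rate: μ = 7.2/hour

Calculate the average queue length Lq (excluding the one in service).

ρ = λ/μ = 4.4/7.2 = 0.6111
For M/M/1: Lq = λ²/(μ(μ-λ))
Lq = 19.36/(7.2 × 2.80)
Lq = 0.9603 containers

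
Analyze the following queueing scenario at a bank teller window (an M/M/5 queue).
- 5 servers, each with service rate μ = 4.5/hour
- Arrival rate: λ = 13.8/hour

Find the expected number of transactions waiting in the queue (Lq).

Traffic intensity: ρ = λ/(cμ) = 13.8/(5×4.5) = 0.6133
Since ρ = 0.6133 < 1, system is stable.
Offered load a = λ/μ = cρ = 13.8/4.5 = 3.0667
P₀ = [ Σₙ₌₀^4 aⁿ/n! + a^5/(5!(1-ρ)) ]⁻¹
Σ = a^0/0! + a^1/1! + a^2/2! + a^3/3! + a^4/4! = 1.00000 + 3.06667 + 4.70222 + 4.80672 + 3.68515 = 17.2608
a^5/(5!(1-ρ)) = 271.2270/(120 × 0.38667) = 5.8454
P₀ = 1/(17.2608 + 5.8454) = 0.04328
Lq = P₀·a^5·ρ / (5!(1-ρ)²) = 0.04328 × 271.2270 × 0.6133 / (120 × 0.1495) = 0.4013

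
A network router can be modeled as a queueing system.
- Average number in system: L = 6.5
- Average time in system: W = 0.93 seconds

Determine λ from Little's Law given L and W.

Little's Law: L = λW, so λ = L/W
λ = 6.5/0.93 = 6.9892 packets/second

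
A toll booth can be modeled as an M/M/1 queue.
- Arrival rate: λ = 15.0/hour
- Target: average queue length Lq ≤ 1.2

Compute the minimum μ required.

For M/M/1: Lq = λ²/(μ(μ-λ))
Need Lq ≤ 1.2, i.e. μ(μ-λ) ≥ λ²/1.2
μ² - 15.0μ - 225.00/1.2 ≥ 0  →  μ² - 15.0μ - 187.5000 ≥ 0
Quadratic formula (positive root): μ = [λ + √(λ² + 4×187.5000)]/2
Discriminant: 225.00 + 4×187.5000 = 975.0000, √975.0000 = 31.2250
μ ≥ (15.0 + 31.2250)/2 = 23.1125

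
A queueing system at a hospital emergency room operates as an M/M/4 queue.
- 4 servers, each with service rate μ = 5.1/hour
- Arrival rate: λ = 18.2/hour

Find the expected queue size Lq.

Traffic intensity: ρ = λ/(cμ) = 18.2/(4×5.1) = 0.8922
Since ρ = 0.8922 < 1, system is stable.
Offered load a = λ/μ = cρ = 18.2/5.1 = 3.5686
P₀ = [ Σₙ₌₀^3 aⁿ/n! + a^4/(4!(1-ρ)) ]⁻¹
Σ = a^0/0! + a^1/1! + a^2/2! + a^3/3! = 1.0000 + 3.5686 + 6.3676 + 7.5745 = 18.5107
a^4/(4!(1-ρ)) = 162.18282/(24 × 0.10784314) = 62.6615
P₀ = 1/(18.5107 + 62.6615) = 0.01232
Lq = P₀·a^4·ρ / (4!(1-ρ)²) = 0.0123195 × 162.1828 × 0.892157 / (24 × 0.0116301) = 6.3862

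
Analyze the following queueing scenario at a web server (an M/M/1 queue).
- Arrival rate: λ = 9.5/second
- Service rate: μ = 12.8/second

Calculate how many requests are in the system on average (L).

ρ = λ/μ = 9.5/12.8 = 0.7422
For M/M/1: L = λ/(μ-λ)
L = 9.5/(12.8-9.5) = 9.5/3.30
L = 2.8788 requests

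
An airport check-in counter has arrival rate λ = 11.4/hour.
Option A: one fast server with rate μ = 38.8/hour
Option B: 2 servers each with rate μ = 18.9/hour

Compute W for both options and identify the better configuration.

Option A: single server μ = 38.8 (M/M/1)
  ρ_A = 11.4/38.8 = 0.2938
  W_A = 1/(μ-λ) = 1/(38.8-11.4) = 1/27.40 = 0.03650

Option B: 2 servers μ = 18.9 (M/M/2)
  ρ_B = λ/(cμ) = 11.4/(2×18.9) = 0.3016
  Offered load a = λ/μ = cρ = 11.4/18.9 = 0.6032
  P₀ = [ Σₙ₌₀^1 aⁿ/n! + a^2/(2!(1-ρ)) ]⁻¹
  Σ = a^0/0! + a^1/1! = 1.0000 + 0.6032 = 1.6032
  a^2/(2!(1-ρ)) = 0.3638/(2 × 0.6984) = 0.2605
  P₀ = 1/(1.6032 + 0.2605) = 0.5366
  Lq = P₀·a^2·ρ / (2!(1-ρ)²) = 0.5366 × 0.3638 × 0.3016 / (2 × 0.4878) = 0.06035
  Wq_B = Lq/λ = 0.06035/11.4 = 0.005294
  W_B = Wq_B + 1/μ = 0.005294 + 0.05291 = 0.05820

Since W_A = 0.03650 < W_B = 0.05820, Option A (single fast server) has the shorter time in system.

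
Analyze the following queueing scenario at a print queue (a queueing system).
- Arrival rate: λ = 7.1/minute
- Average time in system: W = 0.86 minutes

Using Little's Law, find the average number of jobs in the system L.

Little's Law: L = λW
L = 7.1 × 0.86 = 6.1060 jobs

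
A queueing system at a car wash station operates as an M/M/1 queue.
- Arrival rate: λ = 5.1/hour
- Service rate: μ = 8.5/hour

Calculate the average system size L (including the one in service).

ρ = λ/μ = 5.1/8.5 = 0.6000
For M/M/1: L = λ/(μ-λ)
L = 5.1/(8.5-5.1) = 5.1/3.40
L = 1.5000 cars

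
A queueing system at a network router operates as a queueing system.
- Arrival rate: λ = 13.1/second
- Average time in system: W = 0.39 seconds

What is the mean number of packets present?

Little's Law: L = λW
L = 13.1 × 0.39 = 5.1090 packets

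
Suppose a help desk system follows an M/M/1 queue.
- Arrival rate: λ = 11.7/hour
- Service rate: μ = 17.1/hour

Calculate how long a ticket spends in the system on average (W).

First, compute utilization: ρ = λ/μ = 11.7/17.1 = 0.6842
For M/M/1: W = 1/(μ-λ)
W = 1/(17.1-11.7) = 1/5.40
W = 0.1852 hours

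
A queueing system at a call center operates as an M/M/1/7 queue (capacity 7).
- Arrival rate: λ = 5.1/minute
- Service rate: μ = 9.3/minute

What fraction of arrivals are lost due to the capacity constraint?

ρ = λ/μ = 5.1/9.3 = 0.54839
P₀ = (1-ρ)/(1-ρ^(K+1)) = (1-0.54839)/(1-0.54839^8) = 0.4516/0.9918 = 0.4553
P_K = P₀×ρ^K = 0.45533 × 0.54839^7 = 0.45533 × 0.014915 = 0.006791
Blocking probability = 0.68%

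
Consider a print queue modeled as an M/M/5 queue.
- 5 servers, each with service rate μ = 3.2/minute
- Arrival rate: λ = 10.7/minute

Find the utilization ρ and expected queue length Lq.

Traffic intensity: ρ = λ/(cμ) = 10.7/(5×3.2) = 0.6687
Since ρ = 0.6687 < 1, system is stable.
Offered load a = λ/μ = cρ = 10.7/3.2 = 3.3437
P₀ = [ Σₙ₌₀^4 aⁿ/n! + a^5/(5!(1-ρ)) ]⁻¹
Σ = a^0/0! + a^1/1! + a^2/2! + a^3/3! + a^4/4! = 1.00000 + 3.34375 + 5.59033 + 6.23089 + 5.20864 = 21.3736
a^5/(5!(1-ρ)) = 417.9930/(120 × 0.33125) = 10.5155
P₀ = 1/(21.3736 + 10.5155) = 0.03136
Lq = P₀·a^5·ρ / (5!(1-ρ)²) = 0.031359 × 417.9930 × 0.66875 / (120 × 0.10973) = 0.6657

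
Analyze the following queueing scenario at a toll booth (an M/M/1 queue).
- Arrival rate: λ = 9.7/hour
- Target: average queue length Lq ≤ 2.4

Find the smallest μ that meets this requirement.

For M/M/1: Lq = λ²/(μ(μ-λ))
Need Lq ≤ 2.4, i.e. μ(μ-λ) ≥ λ²/2.4
μ² - 9.7μ - 94.09/2.4 ≥ 0  →  μ² - 9.7μ - 39.20417 ≥ 0
Quadratic formula (positive root): μ = [λ + √(λ² + 4×39.20417)]/2
Discriminant: 94.09 + 4×39.20417 = 250.9067, √250.9067 = 15.8400
μ ≥ (9.7 + 15.8400)/2 = 12.7700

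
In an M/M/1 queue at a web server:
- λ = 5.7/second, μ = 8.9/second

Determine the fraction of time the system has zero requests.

ρ = λ/μ = 5.7/8.9 = 0.6404
P(0) = 1 - ρ = 1 - 0.6404 = 0.3596
The server is idle 35.96% of the time.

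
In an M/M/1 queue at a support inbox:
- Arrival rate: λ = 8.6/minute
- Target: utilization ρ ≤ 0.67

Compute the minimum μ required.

ρ = λ/μ, so μ = λ/ρ
μ ≥ 8.6/0.67 = 12.8358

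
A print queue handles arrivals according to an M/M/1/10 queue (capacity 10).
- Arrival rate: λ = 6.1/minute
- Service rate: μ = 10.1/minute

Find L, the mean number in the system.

ρ = λ/μ = 6.1/10.1 = 0.60396
P₀ = (1-ρ)/(1-ρ^(K+1)) = (1-0.60396)/(1-0.60396^11) = 0.3960/0.9961 = 0.3976
P_K = P₀×ρ^K = 0.3976 × 0.60396^10 = 0.3976 × 0.006458 = 0.002568
L = ρ[1 - (K+1)ρ^K + Kρ^(K+1)] / [(1-ρ)(1-ρ^(K+1))]
L = 0.60396 × (1 - 11×0.006458 + 10×0.003900) / ((1 - 0.60396) × (1 - 0.003900)) = 1.4819 jobs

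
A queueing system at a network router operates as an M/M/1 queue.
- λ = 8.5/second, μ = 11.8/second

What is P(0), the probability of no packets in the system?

ρ = λ/μ = 8.5/11.8 = 0.7203
P(0) = 1 - ρ = 1 - 0.7203 = 0.2797
The server is idle 27.97% of the time.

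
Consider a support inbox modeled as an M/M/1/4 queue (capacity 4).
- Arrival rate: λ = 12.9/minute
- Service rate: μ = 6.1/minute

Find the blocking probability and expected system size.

ρ = λ/μ = 12.9/6.1 = 2.1148
P₀ = (1-ρ)/(1-ρ^(K+1)) = (1-2.1148)/(1-2.1148^5) = -1.1148/-41.3006 = 0.02699
P_K = P₀×ρ^K = 0.02699 × 2.1148^4 = 0.02699 × 20.0022 = 0.5399
Blocking probability P_4 = 0.5399 (53.99%)
L = ρ[1 - (K+1)ρ^K + Kρ^(K+1)] / [(1-ρ)(1-ρ^(K+1))]
L = 2.1148 × (1 - 5×20.0022 + 4×42.3006) / ((1 - 2.1148) × (1 - 42.3006)) = 3.2240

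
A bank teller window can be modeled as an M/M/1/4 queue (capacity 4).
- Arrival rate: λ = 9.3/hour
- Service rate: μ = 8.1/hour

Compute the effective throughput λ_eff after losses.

ρ = λ/μ = 9.3/8.1 = 1.1481
P₀ = (1-ρ)/(1-ρ^(K+1)) = (1-1.1481)/(1-1.1481^5) = -0.1481/-0.9948 = 0.1489
P_K = P₀×ρ^K = 0.1489 × 1.1481^4 = 0.1489 × 1.7375 = 0.2587
λ_eff = λ(1-P_K) = 9.3 × (1 - 0.258685) = 9.3 × 0.74131 = 6.8942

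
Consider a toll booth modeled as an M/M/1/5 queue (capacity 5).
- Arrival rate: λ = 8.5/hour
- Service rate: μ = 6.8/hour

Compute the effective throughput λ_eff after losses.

ρ = λ/μ = 8.5/6.8 = 1.2500
P₀ = (1-ρ)/(1-ρ^(K+1)) = (1-1.2500)/(1-1.2500^6) = -0.2500/-2.8147 = 0.08882
P_K = P₀×ρ^K = 0.08882 × 1.2500^5 = 0.08882 × 3.0518 = 0.2711
λ_eff = λ(1-P_K) = 8.5 × (1 - 0.27106) = 8.5 × 0.72894 = 6.1960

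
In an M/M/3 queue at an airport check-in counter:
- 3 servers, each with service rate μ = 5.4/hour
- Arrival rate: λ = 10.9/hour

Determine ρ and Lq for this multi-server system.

Traffic intensity: ρ = λ/(cμ) = 10.9/(3×5.4) = 0.6728
Since ρ = 0.6728 < 1, system is stable.
Offered load a = λ/μ = cρ = 10.9/5.4 = 2.0185
P₀ = [ Σₙ₌₀^2 aⁿ/n! + a^3/(3!(1-ρ)) ]⁻¹
Σ = a^0/0! + a^1/1! + a^2/2! = 1.0000 + 2.0185 + 2.0372 = 5.0557
a^3/(3!(1-ρ)) = 8.2243/(6 × 0.32716) = 4.1897
P₀ = 1/(5.0557 + 4.1897) = 0.1082
Lq = P₀·a^3·ρ / (3!(1-ρ)²) = 0.10816 × 8.2243 × 0.67284 / (6 × 0.10703) = 0.9320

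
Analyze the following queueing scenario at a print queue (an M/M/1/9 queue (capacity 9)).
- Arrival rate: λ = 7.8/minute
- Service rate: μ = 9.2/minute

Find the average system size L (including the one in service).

ρ = λ/μ = 7.8/9.2 = 0.84783
P₀ = (1-ρ)/(1-ρ^(K+1)) = (1-0.84783)/(1-0.84783^10) = 0.1522/0.8081 = 0.1883
P_K = P₀×ρ^K = 0.18831 × 0.84783^9 = 0.18831 × 0.22635 = 0.04262
L = ρ[1 - (K+1)ρ^K + Kρ^(K+1)] / [(1-ρ)(1-ρ^(K+1))]
L = 0.84783 × (1 - 10×0.226349 + 9×0.191906) / ((1 - 0.84783) × (1 - 0.191906)) = 3.1968 jobs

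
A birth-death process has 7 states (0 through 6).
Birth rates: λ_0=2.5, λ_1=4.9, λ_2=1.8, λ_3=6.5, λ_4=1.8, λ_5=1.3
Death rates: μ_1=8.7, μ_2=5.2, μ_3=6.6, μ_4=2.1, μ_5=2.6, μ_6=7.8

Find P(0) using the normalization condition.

Ratios P(n)/P(0) = (λ₀···λₙ₋₁)/(μ₁···μₙ):
P(1)/P(0) = (2.5)/(8.7) = 0.287356
P(2)/P(0) = (2.5×4.9)/(8.7×5.2) = 0.270778
P(3)/P(0) = (2.5×4.9×1.8)/(8.7×5.2×6.6) = 0.0738486
P(4)/P(0) = (2.5×4.9×1.8×6.5)/(8.7×5.2×6.6×2.1) = 0.228579
P(5)/P(0) = (2.5×4.9×1.8×6.5×1.8)/(8.7×5.2×6.6×2.1×2.6) = 0.158247
P(6)/P(0) = (2.5×4.9×1.8×6.5×1.8×1.3)/(8.7×5.2×6.6×2.1×2.6×7.8) = 0.0263745

Normalization: ∑ P(n) = 1
P(0) × (1.00000 + 0.287356 + 0.270778 + 0.0738486 + 0.228579 + 0.158247 + 0.0263745) = 1
P(0) × 2.04518 = 1
P(0) = 1/2.04518 = 0.4890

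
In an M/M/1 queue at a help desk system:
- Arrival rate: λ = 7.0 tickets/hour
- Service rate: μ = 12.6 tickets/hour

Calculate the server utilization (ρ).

Server utilization: ρ = λ/μ
ρ = 7.0/12.6 = 0.5556
The server is busy 55.56% of the time.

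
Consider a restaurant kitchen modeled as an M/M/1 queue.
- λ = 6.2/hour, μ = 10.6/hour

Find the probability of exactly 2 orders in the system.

ρ = λ/μ = 6.2/10.6 = 0.5849
P(n) = (1-ρ)ρⁿ
P(2) = (1-0.5849) × 0.5849^2
P(2) = 0.4151 × 0.3421
P(2) = 0.1420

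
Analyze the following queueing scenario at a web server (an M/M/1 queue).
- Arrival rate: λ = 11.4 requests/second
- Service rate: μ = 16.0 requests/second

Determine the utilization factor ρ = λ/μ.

Server utilization: ρ = λ/μ
ρ = 11.4/16.0 = 0.7125
The server is busy 71.25% of the time.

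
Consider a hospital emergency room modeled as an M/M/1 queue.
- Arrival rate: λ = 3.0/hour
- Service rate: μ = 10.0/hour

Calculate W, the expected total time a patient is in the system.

First, compute utilization: ρ = λ/μ = 3.0/10.0 = 0.3000
For M/M/1: W = 1/(μ-λ)
W = 1/(10.0-3.0) = 1/7.00
W = 0.1429 hours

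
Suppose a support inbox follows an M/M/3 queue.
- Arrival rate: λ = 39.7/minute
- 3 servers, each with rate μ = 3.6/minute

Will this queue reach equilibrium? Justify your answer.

Stability requires ρ = λ/(cμ) < 1
ρ = 39.7/(3 × 3.6) = 39.7/10.80 = 3.6759
Since 3.6759 ≥ 1, the system is UNSTABLE.
Need c > λ/μ = 39.7/3.6 = 11.03.
Minimum servers needed: c = 12.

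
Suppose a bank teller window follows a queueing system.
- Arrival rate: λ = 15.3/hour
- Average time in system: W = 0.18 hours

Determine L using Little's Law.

Little's Law: L = λW
L = 15.3 × 0.18 = 2.7540 transactions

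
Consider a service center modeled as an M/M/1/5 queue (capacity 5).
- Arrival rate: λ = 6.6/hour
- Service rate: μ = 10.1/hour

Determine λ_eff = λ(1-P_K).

ρ = λ/μ = 6.6/10.1 = 0.65347
P₀ = (1-ρ)/(1-ρ^(K+1)) = (1-0.65347)/(1-0.65347^6) = 0.3465/0.9221 = 0.3758
P_K = P₀×ρ^K = 0.37579 × 0.65347^5 = 0.37579 × 0.11916 = 0.04478
λ_eff = λ(1-P_K) = 6.6 × (1 - 0.04478) = 6.6 × 0.95522 = 6.3045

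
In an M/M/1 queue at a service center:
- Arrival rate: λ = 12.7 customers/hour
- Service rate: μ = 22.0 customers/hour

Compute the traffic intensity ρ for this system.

Server utilization: ρ = λ/μ
ρ = 12.7/22.0 = 0.5773
The server is busy 57.73% of the time.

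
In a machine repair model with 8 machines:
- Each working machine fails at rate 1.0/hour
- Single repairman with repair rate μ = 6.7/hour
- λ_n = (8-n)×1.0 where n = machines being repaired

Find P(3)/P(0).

P(3)/P(0) = ∏_{i=0}^{3-1} λ_i/μ_{i+1}
= (8-0)×1.0/6.7 × (8-1)×1.0/6.7 × (8-2)×1.0/6.7
= 1.1172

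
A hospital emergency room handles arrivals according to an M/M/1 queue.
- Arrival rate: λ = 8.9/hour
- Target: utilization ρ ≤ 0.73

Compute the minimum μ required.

ρ = λ/μ, so μ = λ/ρ
μ ≥ 8.9/0.73 = 12.1918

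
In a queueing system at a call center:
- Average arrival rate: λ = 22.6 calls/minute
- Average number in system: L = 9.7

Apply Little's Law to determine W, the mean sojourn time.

Little's Law: L = λW, so W = L/λ
W = 9.7/22.6 = 0.4292 minutes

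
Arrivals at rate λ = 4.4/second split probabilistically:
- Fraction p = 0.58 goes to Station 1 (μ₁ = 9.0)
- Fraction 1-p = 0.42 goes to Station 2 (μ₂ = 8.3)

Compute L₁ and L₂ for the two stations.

Effective rates: λ₁ = 4.4×0.58 = 2.552, λ₂ = 4.4×0.42 = 1.848
Station 1: ρ₁ = 2.552/9.0 = 0.28356, L₁ = ρ₁/(1-ρ₁) = 0.28356/(1-0.28356) = 0.3958
Station 2: ρ₂ = 1.848/8.3 = 0.22265, L₂ = ρ₂/(1-ρ₂) = 0.22265/(1-0.22265) = 0.2864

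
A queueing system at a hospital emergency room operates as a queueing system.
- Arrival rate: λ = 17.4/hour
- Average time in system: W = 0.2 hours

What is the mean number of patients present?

Little's Law: L = λW
L = 17.4 × 0.2 = 3.4800 patients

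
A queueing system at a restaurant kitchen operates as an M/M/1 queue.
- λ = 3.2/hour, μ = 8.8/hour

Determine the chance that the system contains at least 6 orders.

ρ = λ/μ = 3.2/8.8 = 0.36364
P(N ≥ n) = ρⁿ
P(N ≥ 6) = 0.36364^6
P(N ≥ 6) = 0.002312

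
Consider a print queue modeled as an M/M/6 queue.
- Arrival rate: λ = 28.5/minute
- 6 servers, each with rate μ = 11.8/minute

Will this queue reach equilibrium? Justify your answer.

Stability requires ρ = λ/(cμ) < 1
ρ = 28.5/(6 × 11.8) = 28.5/70.80 = 0.4025
Since 0.4025 < 1, the system is STABLE.
The servers are busy 40.25% of the time.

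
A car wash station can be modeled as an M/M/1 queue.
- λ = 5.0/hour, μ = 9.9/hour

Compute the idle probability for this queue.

ρ = λ/μ = 5.0/9.9 = 0.5051
P(0) = 1 - ρ = 1 - 0.5051 = 0.4949
The server is idle 49.49% of the time.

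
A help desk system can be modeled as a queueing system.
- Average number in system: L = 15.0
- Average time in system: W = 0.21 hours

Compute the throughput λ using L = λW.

Little's Law: L = λW, so λ = L/W
λ = 15.0/0.21 = 71.4286 tickets/hour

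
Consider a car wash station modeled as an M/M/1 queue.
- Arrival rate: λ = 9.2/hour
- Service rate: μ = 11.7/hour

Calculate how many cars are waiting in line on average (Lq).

ρ = λ/μ = 9.2/11.7 = 0.7863
For M/M/1: Lq = λ²/(μ(μ-λ))
Lq = 84.64/(11.7 × 2.50)
Lq = 2.8937 cars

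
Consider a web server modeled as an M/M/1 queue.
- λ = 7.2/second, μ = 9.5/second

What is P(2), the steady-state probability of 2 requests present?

ρ = λ/μ = 7.2/9.5 = 0.7579
P(n) = (1-ρ)ρⁿ
P(2) = (1-0.7579) × 0.7579^2
P(2) = 0.2421 × 0.5744
P(2) = 0.1391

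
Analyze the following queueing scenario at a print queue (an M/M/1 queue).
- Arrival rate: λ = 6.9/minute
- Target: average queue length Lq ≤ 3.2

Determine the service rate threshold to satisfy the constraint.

For M/M/1: Lq = λ²/(μ(μ-λ))
Need Lq ≤ 3.2, i.e. μ(μ-λ) ≥ λ²/3.2
μ² - 6.9μ - 47.61/3.2 ≥ 0  →  μ² - 6.9μ - 14.87813 ≥ 0
Quadratic formula (positive root): μ = [λ + √(λ² + 4×14.87813)]/2
Discriminant: 47.61 + 4×14.87813 = 107.1225, √107.1225 = 10.3500
μ ≥ (6.9 + 10.3500)/2 = 8.6250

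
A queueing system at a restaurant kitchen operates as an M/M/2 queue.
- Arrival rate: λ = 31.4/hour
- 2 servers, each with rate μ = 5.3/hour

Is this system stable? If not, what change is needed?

Stability requires ρ = λ/(cμ) < 1
ρ = 31.4/(2 × 5.3) = 31.4/10.60 = 2.9623
Since 2.9623 ≥ 1, the system is UNSTABLE.
Need c > λ/μ = 31.4/5.3 = 5.92.
Minimum servers needed: c = 6.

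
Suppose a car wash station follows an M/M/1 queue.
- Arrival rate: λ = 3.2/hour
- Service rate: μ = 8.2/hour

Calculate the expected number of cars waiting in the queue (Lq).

ρ = λ/μ = 3.2/8.2 = 0.3902
For M/M/1: Lq = λ²/(μ(μ-λ))
Lq = 10.24/(8.2 × 5.00)
Lq = 0.2498 cars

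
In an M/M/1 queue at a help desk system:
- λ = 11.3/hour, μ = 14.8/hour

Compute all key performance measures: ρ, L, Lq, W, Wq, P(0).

Step 1: ρ = λ/μ = 11.3/14.8 = 0.7635
Step 2: L = λ/(μ-λ) = 11.3/3.50 = 3.2286
Step 3: Lq = λ²/(μ(μ-λ)) = 127.69/(14.8×3.50) = 2.4651
Step 4: W = 1/(μ-λ) = 1/3.50 = 0.285714
Step 5: Wq = λ/(μ(μ-λ)) = 11.3/(14.8×3.50) = 0.2181
Step 6: P(0) = 1-ρ = 0.2365
Verify: L = λW = 11.3×0.285714 = 3.2286 ✔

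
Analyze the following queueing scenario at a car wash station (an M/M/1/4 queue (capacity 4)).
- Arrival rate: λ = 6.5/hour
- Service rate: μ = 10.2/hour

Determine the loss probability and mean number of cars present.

ρ = λ/μ = 6.5/10.2 = 0.637255
P₀ = (1-ρ)/(1-ρ^(K+1)) = (1-0.637255)/(1-0.637255^5) = 0.3627/0.8949 = 0.4053
P_K = P₀×ρ^K = 0.405343 × 0.637255^4 = 0.405343 × 0.164912 = 0.06685
Blocking probability P_4 = 0.06685 (6.68%)
L = ρ[1 - (K+1)ρ^K + Kρ^(K+1)] / [(1-ρ)(1-ρ^(K+1))]
L = 0.637255 × (1 - 5×0.16491 + 4×0.10509) / ((1 - 0.637255) × (1 - 0.10509)) = 1.1696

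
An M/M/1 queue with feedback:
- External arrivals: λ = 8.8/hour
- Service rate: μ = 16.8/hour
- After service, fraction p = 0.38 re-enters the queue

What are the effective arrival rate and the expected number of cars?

Effective arrival rate: λ_eff = λ/(1-p) = 8.8/(1-0.38) = 8.8/0.62 = 14.19355
ρ = λ_eff/μ = 14.19355/16.8 = 0.844854
L = ρ/(1-ρ) = 0.844854/(1-0.844854) = 5.4455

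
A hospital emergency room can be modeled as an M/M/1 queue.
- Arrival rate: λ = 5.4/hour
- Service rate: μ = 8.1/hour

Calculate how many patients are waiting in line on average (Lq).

ρ = λ/μ = 5.4/8.1 = 0.6667
For M/M/1: Lq = λ²/(μ(μ-λ))
Lq = 29.16/(8.1 × 2.70)
Lq = 1.3333 patients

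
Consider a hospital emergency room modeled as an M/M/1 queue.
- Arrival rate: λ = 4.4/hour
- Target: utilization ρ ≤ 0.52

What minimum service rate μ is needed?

ρ = λ/μ, so μ = λ/ρ
μ ≥ 4.4/0.52 = 8.4615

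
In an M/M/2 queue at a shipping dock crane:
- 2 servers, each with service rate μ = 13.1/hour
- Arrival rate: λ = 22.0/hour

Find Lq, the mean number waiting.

Traffic intensity: ρ = λ/(cμ) = 22.0/(2×13.1) = 0.8397
Since ρ = 0.8397 < 1, system is stable.
Offered load a = λ/μ = cρ = 22.0/13.1 = 1.6794
P₀ = [ Σₙ₌₀^1 aⁿ/n! + a^2/(2!(1-ρ)) ]⁻¹
Σ = a^0/0! + a^1/1! = 1.0000 + 1.6794 = 2.6794
a^2/(2!(1-ρ)) = 2.82035/(2 × 0.160305) = 8.7968
P₀ = 1/(2.6794 + 8.7968) = 0.08714
Lq = P₀·a^2·ρ / (2!(1-ρ)²) = 0.0871369 × 2.82035 × 0.839695 / (2 × 0.0256978) = 4.0151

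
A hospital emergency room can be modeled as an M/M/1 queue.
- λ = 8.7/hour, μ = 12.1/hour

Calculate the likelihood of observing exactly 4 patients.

ρ = λ/μ = 8.7/12.1 = 0.7190
P(n) = (1-ρ)ρⁿ
P(4) = (1-0.7190) × 0.7190^4
P(4) = 0.28100 × 0.26725
P(4) = 0.07510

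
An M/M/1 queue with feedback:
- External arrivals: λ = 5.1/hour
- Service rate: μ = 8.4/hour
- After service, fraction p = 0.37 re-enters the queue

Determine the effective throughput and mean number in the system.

Effective arrival rate: λ_eff = λ/(1-p) = 5.1/(1-0.37) = 5.1/0.63 = 8.095238
ρ = λ_eff/μ = 8.095238/8.4 = 0.9637188
L = ρ/(1-ρ) = 0.9637188/(1-0.9637188) = 26.5625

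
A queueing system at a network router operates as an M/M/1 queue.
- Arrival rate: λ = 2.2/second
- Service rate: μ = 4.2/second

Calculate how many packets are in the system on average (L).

ρ = λ/μ = 2.2/4.2 = 0.5238
For M/M/1: L = λ/(μ-λ)
L = 2.2/(4.2-2.2) = 2.2/2.00
L = 1.1000 packets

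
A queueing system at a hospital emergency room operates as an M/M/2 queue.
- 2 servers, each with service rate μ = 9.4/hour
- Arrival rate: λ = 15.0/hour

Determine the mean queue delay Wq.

Traffic intensity: ρ = λ/(cμ) = 15.0/(2×9.4) = 0.7979
Since ρ = 0.7979 < 1, system is stable.
Offered load a = λ/μ = cρ = 15.0/9.4 = 1.5957
P₀ = [ Σₙ₌₀^1 aⁿ/n! + a^2/(2!(1-ρ)) ]⁻¹
Σ = a^0/0! + a^1/1! = 1.0000 + 1.5957 = 2.5957
a^2/(2!(1-ρ)) = 2.54640/(2 × 0.202128) = 6.2990
P₀ = 1/(2.5957 + 6.2990) = 0.1124
Lq = P₀·a^2·ρ / (2!(1-ρ)²) = 0.112426 × 2.54640 × 0.797872 / (2 × 0.0408556) = 2.7954
Wq = Lq/λ = 2.7954/15.0 = 0.1864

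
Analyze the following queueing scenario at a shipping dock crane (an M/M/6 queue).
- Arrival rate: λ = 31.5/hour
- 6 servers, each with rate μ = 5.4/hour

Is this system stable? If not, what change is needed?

Stability requires ρ = λ/(cμ) < 1
ρ = 31.5/(6 × 5.4) = 31.5/32.40 = 0.9722
Since 0.9722 < 1, the system is STABLE.
The servers are busy 97.22% of the time.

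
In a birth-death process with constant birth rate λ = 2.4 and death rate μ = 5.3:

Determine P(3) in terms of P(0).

For constant rates: P(n)/P(0) = (λ/μ)^n
P(3)/P(0) = (2.4/5.3)^3 = 0.45283^3 = 0.09286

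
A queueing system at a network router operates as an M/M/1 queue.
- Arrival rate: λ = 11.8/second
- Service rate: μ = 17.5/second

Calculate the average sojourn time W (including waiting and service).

First, compute utilization: ρ = λ/μ = 11.8/17.5 = 0.6743
For M/M/1: W = 1/(μ-λ)
W = 1/(17.5-11.8) = 1/5.70
W = 0.1754 seconds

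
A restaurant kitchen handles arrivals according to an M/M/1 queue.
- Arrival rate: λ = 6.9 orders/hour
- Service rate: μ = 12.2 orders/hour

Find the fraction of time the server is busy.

Server utilization: ρ = λ/μ
ρ = 6.9/12.2 = 0.5656
The server is busy 56.56% of the time.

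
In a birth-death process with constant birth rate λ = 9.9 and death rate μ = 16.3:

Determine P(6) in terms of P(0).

For constant rates: P(n)/P(0) = (λ/μ)^n
P(6)/P(0) = (9.9/16.3)^6 = 0.60736^6 = 0.05020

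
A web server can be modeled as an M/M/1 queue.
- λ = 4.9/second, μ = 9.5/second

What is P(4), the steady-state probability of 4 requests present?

ρ = λ/μ = 4.9/9.5 = 0.5158
P(n) = (1-ρ)ρⁿ
P(4) = (1-0.5158) × 0.5158^4
P(4) = 0.4842 × 0.07078
P(4) = 0.03427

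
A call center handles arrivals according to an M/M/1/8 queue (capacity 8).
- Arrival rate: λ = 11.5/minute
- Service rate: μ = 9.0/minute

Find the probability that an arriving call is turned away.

ρ = λ/μ = 11.5/9.0 = 1.27778
P₀ = (1-ρ)/(1-ρ^(K+1)) = (1-1.27778)/(1-1.27778^9) = -0.2778/-8.0804 = 0.03438
P_K = P₀×ρ^K = 0.03438 × 1.27778^8 = 0.03438 × 7.1064 = 0.2443
Blocking probability = 24.43%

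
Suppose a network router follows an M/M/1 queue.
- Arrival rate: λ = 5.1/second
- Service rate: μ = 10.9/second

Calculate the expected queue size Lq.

ρ = λ/μ = 5.1/10.9 = 0.4679
For M/M/1: Lq = λ²/(μ(μ-λ))
Lq = 26.01/(10.9 × 5.80)
Lq = 0.4114 packets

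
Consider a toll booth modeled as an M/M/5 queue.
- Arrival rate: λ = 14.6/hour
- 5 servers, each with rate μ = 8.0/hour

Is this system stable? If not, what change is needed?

Stability requires ρ = λ/(cμ) < 1
ρ = 14.6/(5 × 8.0) = 14.6/40.00 = 0.3650
Since 0.3650 < 1, the system is STABLE.
The servers are busy 36.50% of the time.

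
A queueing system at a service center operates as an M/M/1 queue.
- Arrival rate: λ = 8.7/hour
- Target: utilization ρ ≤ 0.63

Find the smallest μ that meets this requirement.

ρ = λ/μ, so μ = λ/ρ
μ ≥ 8.7/0.63 = 13.8095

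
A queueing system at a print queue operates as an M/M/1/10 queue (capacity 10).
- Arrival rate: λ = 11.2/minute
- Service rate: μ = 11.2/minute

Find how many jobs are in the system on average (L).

ρ = λ/μ = 11.2/11.2 = 1 exactly.
With ρ = 1 the usual (1-ρ)/(1-ρ^(K+1)) form is 0/0; instead every state 0..K is equally likely.
P₀ = 1/(K+1) = 1/11 = 0.09091
P_K = P₀×ρ^K = P₀ = 0.09091
L = K/2 = 10/2 = 5.0000 jobs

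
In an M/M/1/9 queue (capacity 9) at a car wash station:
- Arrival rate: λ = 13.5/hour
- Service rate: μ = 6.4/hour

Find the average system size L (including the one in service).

ρ = λ/μ = 13.5/6.4 = 2.10938
P₀ = (1-ρ)/(1-ρ^(K+1)) = (1-2.10938)/(1-2.10938^10) = -1.1094/-1743.0071 = 0.0006365
P_K = P₀×ρ^K = 0.0006365 × 2.10938^9 = 0.0006365 × 826.7866 = 0.5262
L = ρ[1 - (K+1)ρ^K + Kρ^(K+1)] / [(1-ρ)(1-ρ^(K+1))]
L = 2.10938 × (1 - 10×826.7866 + 9×1744.0071) / ((1 - 2.10938) × (1 - 1744.0071)) = 8.1043 cars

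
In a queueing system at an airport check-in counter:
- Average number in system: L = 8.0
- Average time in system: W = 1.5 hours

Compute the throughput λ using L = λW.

Little's Law: L = λW, so λ = L/W
λ = 8.0/1.5 = 5.3333 passengers/hour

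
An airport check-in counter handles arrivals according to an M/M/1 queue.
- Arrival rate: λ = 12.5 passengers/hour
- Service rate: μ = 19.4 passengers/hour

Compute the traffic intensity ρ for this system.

Server utilization: ρ = λ/μ
ρ = 12.5/19.4 = 0.6443
The server is busy 64.43% of the time.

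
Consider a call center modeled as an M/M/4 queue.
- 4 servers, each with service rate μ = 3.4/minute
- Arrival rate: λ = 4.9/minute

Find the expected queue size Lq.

Traffic intensity: ρ = λ/(cμ) = 4.9/(4×3.4) = 0.3603
Since ρ = 0.3603 < 1, system is stable.
Offered load a = λ/μ = cρ = 4.9/3.4 = 1.4412
P₀ = [ Σₙ₌₀^3 aⁿ/n! + a^4/(4!(1-ρ)) ]⁻¹
Σ = a^0/0! + a^1/1! + a^2/2! + a^3/3! = 1.0000 + 1.4412 + 1.0385 + 0.4989 = 3.9786
a^4/(4!(1-ρ)) = 4.3139/(24 × 0.6397) = 0.2810
P₀ = 1/(3.9786 + 0.2810) = 0.2348
Lq = P₀·a^4·ρ / (4!(1-ρ)²) = 0.23477 × 4.3139 × 0.36029 / (24 × 0.40922) = 0.03715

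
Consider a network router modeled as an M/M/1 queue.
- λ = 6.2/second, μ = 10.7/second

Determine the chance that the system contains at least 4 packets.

ρ = λ/μ = 6.2/10.7 = 0.5794
P(N ≥ n) = ρⁿ
P(N ≥ 4) = 0.5794^4
P(N ≥ 4) = 0.1127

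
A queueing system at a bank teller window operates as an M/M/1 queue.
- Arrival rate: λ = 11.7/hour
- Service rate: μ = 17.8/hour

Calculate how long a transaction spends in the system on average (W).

First, compute utilization: ρ = λ/μ = 11.7/17.8 = 0.6573
For M/M/1: W = 1/(μ-λ)
W = 1/(17.8-11.7) = 1/6.10
W = 0.1639 hours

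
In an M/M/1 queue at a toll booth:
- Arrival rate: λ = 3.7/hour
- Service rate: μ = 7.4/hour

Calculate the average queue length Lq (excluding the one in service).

ρ = λ/μ = 3.7/7.4 = 0.5000
For M/M/1: Lq = λ²/(μ(μ-λ))
Lq = 13.69/(7.4 × 3.70)
Lq = 0.5000 vehicles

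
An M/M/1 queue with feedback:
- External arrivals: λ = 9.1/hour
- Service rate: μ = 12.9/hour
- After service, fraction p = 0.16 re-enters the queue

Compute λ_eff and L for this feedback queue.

Effective arrival rate: λ_eff = λ/(1-p) = 9.1/(1-0.16) = 9.1/0.84 = 10.83333
ρ = λ_eff/μ = 10.83333/12.9 = 0.839793
L = ρ/(1-ρ) = 0.839793/(1-0.839793) = 5.2419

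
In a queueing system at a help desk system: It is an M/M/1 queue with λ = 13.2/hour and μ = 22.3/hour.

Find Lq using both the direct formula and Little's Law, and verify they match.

Method 1 (direct): Lq = λ²/(μ(μ-λ)) = 174.24/(22.3 × 9.10) = 0.8586

Method 2 (Little's Law):
W = 1/(μ-λ) = 1/9.10 = 0.10989
Wq = W - 1/μ = 0.10989 - 0.044843 = 0.065047
Lq = λWq = 13.2 × 0.065047 = 0.8586 ✔ (matches Method 1)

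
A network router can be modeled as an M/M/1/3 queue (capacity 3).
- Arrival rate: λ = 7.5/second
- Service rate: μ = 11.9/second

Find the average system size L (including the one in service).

ρ = λ/μ = 7.5/11.9 = 0.63025
P₀ = (1-ρ)/(1-ρ^(K+1)) = (1-0.63025)/(1-0.63025^4) = 0.36975/0.84222 = 0.4390
P_K = P₀×ρ^K = 0.4390 × 0.63025^3 = 0.4390 × 0.2503 = 0.1099
L = ρ[1 - (K+1)ρ^K + Kρ^(K+1)] / [(1-ρ)(1-ρ^(K+1))]
L = 0.63025 × (1 - 4×0.25034 + 3×0.15778) / ((1 - 0.63025) × (1 - 0.15778)) = 0.9552 packets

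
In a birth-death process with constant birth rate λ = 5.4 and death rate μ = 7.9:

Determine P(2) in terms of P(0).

For constant rates: P(n)/P(0) = (λ/μ)^n
P(2)/P(0) = (5.4/7.9)^2 = 0.6835^2 = 0.4672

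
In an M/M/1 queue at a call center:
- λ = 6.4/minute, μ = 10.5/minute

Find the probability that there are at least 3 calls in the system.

ρ = λ/μ = 6.4/10.5 = 0.6095
P(N ≥ n) = ρⁿ
P(N ≥ 3) = 0.6095^3
P(N ≥ 3) = 0.2264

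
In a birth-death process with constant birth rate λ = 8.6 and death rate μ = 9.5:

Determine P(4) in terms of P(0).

For constant rates: P(n)/P(0) = (λ/μ)^n
P(4)/P(0) = (8.6/9.5)^4 = 0.90526^4 = 0.6716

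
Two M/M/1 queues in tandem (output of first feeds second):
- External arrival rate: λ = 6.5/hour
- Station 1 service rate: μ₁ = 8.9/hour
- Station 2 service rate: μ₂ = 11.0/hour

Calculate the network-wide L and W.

By Jackson's theorem, each station behaves as independent M/M/1.
Station 1: ρ₁ = 6.5/8.9 = 0.7303, L₁ = ρ₁/(1-ρ₁) = λ/(μ₁-λ) = 6.5/2.40 = 2.70833
Station 2: ρ₂ = 6.5/11.0 = 0.5909, L₂ = ρ₂/(1-ρ₂) = λ/(μ₂-λ) = 6.5/4.50 = 1.44444
Total: L = L₁ + L₂ = 2.70833 + 1.44444 = 4.1528
W = L/λ = 4.1528/6.5 = 0.6389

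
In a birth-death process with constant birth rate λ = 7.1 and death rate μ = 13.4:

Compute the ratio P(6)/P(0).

For constant rates: P(n)/P(0) = (λ/μ)^n
P(6)/P(0) = (7.1/13.4)^6 = 0.52985^6 = 0.02213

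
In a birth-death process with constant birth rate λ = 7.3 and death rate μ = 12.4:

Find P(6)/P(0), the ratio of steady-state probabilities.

For constant rates: P(n)/P(0) = (λ/μ)^n
P(6)/P(0) = (7.3/12.4)^6 = 0.5887^6 = 0.04163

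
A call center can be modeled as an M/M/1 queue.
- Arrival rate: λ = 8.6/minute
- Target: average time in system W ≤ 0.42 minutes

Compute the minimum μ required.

For M/M/1: W = 1/(μ-λ)
Need W ≤ 0.42, so 1/(μ-λ) ≤ 0.42
μ - λ ≥ 1/0.42 = 2.3810
μ ≥ 8.6 + 2.3810 = 10.9810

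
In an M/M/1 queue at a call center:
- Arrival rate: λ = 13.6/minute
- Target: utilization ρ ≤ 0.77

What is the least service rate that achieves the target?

ρ = λ/μ, so μ = λ/ρ
μ ≥ 13.6/0.77 = 17.6623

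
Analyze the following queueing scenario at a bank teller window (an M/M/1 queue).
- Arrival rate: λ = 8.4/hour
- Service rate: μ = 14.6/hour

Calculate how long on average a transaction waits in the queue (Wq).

First, compute utilization: ρ = λ/μ = 8.4/14.6 = 0.5753
For M/M/1: Wq = λ/(μ(μ-λ))
Wq = 8.4/(14.6 × (14.6-8.4))
Wq = 8.4/(14.6 × 6.20)
Wq = 0.09280 hours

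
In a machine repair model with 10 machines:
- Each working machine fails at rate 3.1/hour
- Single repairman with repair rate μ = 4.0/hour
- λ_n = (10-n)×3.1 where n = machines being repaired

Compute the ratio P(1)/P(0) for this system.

P(1)/P(0) = ∏_{i=0}^{1-1} λ_i/μ_{i+1}
= (10-0)×3.1/4.0
= 7.7500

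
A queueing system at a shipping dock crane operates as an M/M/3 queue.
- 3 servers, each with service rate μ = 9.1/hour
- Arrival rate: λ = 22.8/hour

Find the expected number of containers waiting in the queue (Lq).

Traffic intensity: ρ = λ/(cμ) = 22.8/(3×9.1) = 0.8352
Since ρ = 0.8352 < 1, system is stable.
Offered load a = λ/μ = cρ = 22.8/9.1 = 2.5055
P₀ = [ Σₙ₌₀^2 aⁿ/n! + a^3/(3!(1-ρ)) ]⁻¹
Σ = a^0/0! + a^1/1! + a^2/2! = 1.00000 + 2.50549 + 3.13875 = 6.6442
a^3/(3!(1-ρ)) = 15.7282/(6 × 0.164835) = 15.9030
P₀ = 1/(6.6442 + 15.9030) = 0.04435
Lq = P₀·a^3·ρ / (3!(1-ρ)²) = 0.0443513 × 15.7282 × 0.835165 / (6 × 0.0271706) = 3.5736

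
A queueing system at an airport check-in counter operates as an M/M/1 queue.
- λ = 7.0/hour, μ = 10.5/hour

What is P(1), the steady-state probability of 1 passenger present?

ρ = λ/μ = 7.0/10.5 = 0.6667
P(n) = (1-ρ)ρⁿ
P(1) = (1-0.6667) × 0.6667^1
P(1) = 0.3333 × 0.6667
P(1) = 0.2222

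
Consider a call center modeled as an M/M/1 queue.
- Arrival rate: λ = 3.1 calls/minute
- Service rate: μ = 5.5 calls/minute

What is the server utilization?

Server utilization: ρ = λ/μ
ρ = 3.1/5.5 = 0.5636
The server is busy 56.36% of the time.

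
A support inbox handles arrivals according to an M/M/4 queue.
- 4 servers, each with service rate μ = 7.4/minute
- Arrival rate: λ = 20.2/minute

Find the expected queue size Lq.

Traffic intensity: ρ = λ/(cμ) = 20.2/(4×7.4) = 0.6824
Since ρ = 0.6824 < 1, system is stable.
Offered load a = λ/μ = cρ = 20.2/7.4 = 2.7297
P₀ = [ Σₙ₌₀^3 aⁿ/n! + a^4/(4!(1-ρ)) ]⁻¹
Σ = a^0/0! + a^1/1! + a^2/2! + a^3/3! = 1.0000 + 2.7297 + 3.7257 + 3.3901 = 10.8455
a^4/(4!(1-ρ)) = 55.5237/(24 × 0.31757) = 7.2850
P₀ = 1/(10.8455 + 7.2850) = 0.05516
Lq = P₀·a^4·ρ / (4!(1-ρ)²) = 0.055156 × 55.5237 × 0.68243 / (24 × 0.10085) = 0.8635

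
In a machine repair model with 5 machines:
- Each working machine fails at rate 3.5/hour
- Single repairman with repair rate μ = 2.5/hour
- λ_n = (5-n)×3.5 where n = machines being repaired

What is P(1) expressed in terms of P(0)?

P(1)/P(0) = ∏_{i=0}^{1-1} λ_i/μ_{i+1}
= (5-0)×3.5/2.5
= 7.0000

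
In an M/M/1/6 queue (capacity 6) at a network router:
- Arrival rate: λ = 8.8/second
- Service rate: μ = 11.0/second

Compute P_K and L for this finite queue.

ρ = λ/μ = 8.8/11.0 = 0.8000
P₀ = (1-ρ)/(1-ρ^(K+1)) = (1-0.8000)/(1-0.8000^7) = 0.2000/0.7903 = 0.2531
P_K = P₀×ρ^K = 0.2531 × 0.8000^6 = 0.2531 × 0.2621 = 0.06634
Blocking probability P_6 = 0.06634 (6.63%)
L = ρ[1 - (K+1)ρ^K + Kρ^(K+1)] / [(1-ρ)(1-ρ^(K+1))]
L = 0.8000 × (1 - 7×0.262144 + 6×0.209715) / ((1 - 0.8000) × (1 - 0.209715)) = 2.1424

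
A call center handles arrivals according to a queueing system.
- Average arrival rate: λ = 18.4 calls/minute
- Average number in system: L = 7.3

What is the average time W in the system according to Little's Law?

Little's Law: L = λW, so W = L/λ
W = 7.3/18.4 = 0.3967 minutes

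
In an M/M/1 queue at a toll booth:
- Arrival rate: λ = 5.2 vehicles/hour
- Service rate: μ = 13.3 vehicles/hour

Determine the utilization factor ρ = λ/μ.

Server utilization: ρ = λ/μ
ρ = 5.2/13.3 = 0.3910
The server is busy 39.10% of the time.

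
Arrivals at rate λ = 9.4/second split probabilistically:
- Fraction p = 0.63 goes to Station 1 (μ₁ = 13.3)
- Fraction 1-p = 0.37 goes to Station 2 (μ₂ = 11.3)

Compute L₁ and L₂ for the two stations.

Effective rates: λ₁ = 9.4×0.63 = 5.922, λ₂ = 9.4×0.37 = 3.478
Station 1: ρ₁ = 5.922/13.3 = 0.445263, L₁ = ρ₁/(1-ρ₁) = 0.445263/(1-0.445263) = 0.8027
Station 2: ρ₂ = 3.478/11.3 = 0.30779, L₂ = ρ₂/(1-ρ₂) = 0.30779/(1-0.30779) = 0.4446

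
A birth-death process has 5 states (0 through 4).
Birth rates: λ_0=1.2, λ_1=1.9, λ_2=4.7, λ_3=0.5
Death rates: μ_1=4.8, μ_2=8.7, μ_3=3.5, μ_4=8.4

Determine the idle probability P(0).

Ratios P(n)/P(0) = (λ₀···λₙ₋₁)/(μ₁···μₙ):
P(1)/P(0) = (1.2)/(4.8) = 0.2500
P(2)/P(0) = (1.2×1.9)/(4.8×8.7) = 0.05460
P(3)/P(0) = (1.2×1.9×4.7)/(4.8×8.7×3.5) = 0.07332
P(4)/P(0) = (1.2×1.9×4.7×0.5)/(4.8×8.7×3.5×8.4) = 0.004364

Normalization: ∑ P(n) = 1
P(0) × (1.0000 + 0.2500 + 0.05460 + 0.07332 + 0.004364) = 1
P(0) × 1.3823 = 1
P(0) = 1/1.3823 = 0.7234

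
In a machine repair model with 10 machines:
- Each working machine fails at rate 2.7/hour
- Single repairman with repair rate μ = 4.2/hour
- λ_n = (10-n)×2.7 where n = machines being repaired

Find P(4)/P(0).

P(4)/P(0) = ∏_{i=0}^{4-1} λ_i/μ_{i+1}
= (10-0)×2.7/4.2 × (10-1)×2.7/4.2 × (10-2)×2.7/4.2 × (10-3)×2.7/4.2
= 860.7726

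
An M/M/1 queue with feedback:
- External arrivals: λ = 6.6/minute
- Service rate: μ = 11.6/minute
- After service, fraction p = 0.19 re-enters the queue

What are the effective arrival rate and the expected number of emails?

Effective arrival rate: λ_eff = λ/(1-p) = 6.6/(1-0.19) = 6.6/0.81 = 8.14815
ρ = λ_eff/μ = 8.14815/11.6 = 0.702427
L = ρ/(1-ρ) = 0.702427/(1-0.702427) = 2.3605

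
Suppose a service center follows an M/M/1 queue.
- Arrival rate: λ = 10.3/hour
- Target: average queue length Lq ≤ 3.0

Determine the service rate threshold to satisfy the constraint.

For M/M/1: Lq = λ²/(μ(μ-λ))
Need Lq ≤ 3.0, i.e. μ(μ-λ) ≥ λ²/3.0
μ² - 10.3μ - 106.09/3.0 ≥ 0  →  μ² - 10.3μ - 35.36333 ≥ 0
Quadratic formula (positive root): μ = [λ + √(λ² + 4×35.36333)]/2
Discriminant: 106.09 + 4×35.36333 = 247.5433, √247.5433 = 15.7335
μ ≥ (10.3 + 15.7335)/2 = 13.0168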